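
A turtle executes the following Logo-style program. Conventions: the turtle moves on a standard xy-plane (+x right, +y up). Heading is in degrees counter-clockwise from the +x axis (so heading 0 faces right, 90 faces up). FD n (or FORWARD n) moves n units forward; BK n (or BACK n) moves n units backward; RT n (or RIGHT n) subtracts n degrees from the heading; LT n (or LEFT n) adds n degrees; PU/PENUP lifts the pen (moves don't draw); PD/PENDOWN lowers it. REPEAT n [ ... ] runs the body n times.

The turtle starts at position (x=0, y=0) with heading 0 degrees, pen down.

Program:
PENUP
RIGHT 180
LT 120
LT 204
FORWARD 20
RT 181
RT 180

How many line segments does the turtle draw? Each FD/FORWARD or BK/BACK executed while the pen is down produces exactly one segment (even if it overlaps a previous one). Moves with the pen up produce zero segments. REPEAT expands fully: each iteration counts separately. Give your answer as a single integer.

Executing turtle program step by step:
Start: pos=(0,0), heading=0, pen down
PU: pen up
RT 180: heading 0 -> 180
LT 120: heading 180 -> 300
LT 204: heading 300 -> 144
FD 20: (0,0) -> (-16.18,11.756) [heading=144, move]
RT 181: heading 144 -> 323
RT 180: heading 323 -> 143
Final: pos=(-16.18,11.756), heading=143, 0 segment(s) drawn
Segments drawn: 0

Answer: 0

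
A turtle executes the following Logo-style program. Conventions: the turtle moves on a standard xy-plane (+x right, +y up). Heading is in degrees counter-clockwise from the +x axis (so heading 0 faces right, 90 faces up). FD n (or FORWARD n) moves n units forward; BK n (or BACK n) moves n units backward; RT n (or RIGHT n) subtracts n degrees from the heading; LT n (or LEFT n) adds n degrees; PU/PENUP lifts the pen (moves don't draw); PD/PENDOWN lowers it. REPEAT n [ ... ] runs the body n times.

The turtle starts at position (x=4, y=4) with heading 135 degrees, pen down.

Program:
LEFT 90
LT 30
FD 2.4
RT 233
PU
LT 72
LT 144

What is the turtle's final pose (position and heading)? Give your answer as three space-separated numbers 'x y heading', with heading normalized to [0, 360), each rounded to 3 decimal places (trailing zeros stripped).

Executing turtle program step by step:
Start: pos=(4,4), heading=135, pen down
LT 90: heading 135 -> 225
LT 30: heading 225 -> 255
FD 2.4: (4,4) -> (3.379,1.682) [heading=255, draw]
RT 233: heading 255 -> 22
PU: pen up
LT 72: heading 22 -> 94
LT 144: heading 94 -> 238
Final: pos=(3.379,1.682), heading=238, 1 segment(s) drawn

Answer: 3.379 1.682 238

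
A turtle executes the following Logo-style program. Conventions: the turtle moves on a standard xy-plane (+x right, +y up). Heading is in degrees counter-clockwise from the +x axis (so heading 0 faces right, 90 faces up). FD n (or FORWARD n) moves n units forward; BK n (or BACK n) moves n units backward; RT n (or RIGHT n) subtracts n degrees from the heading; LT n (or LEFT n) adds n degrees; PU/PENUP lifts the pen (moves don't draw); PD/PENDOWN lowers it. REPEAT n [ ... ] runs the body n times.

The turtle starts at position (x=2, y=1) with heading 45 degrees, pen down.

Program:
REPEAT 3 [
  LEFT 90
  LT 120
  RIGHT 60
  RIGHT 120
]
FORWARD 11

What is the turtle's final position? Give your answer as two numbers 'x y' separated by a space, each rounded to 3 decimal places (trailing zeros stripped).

Answer: -5.778 8.778

Derivation:
Executing turtle program step by step:
Start: pos=(2,1), heading=45, pen down
REPEAT 3 [
  -- iteration 1/3 --
  LT 90: heading 45 -> 135
  LT 120: heading 135 -> 255
  RT 60: heading 255 -> 195
  RT 120: heading 195 -> 75
  -- iteration 2/3 --
  LT 90: heading 75 -> 165
  LT 120: heading 165 -> 285
  RT 60: heading 285 -> 225
  RT 120: heading 225 -> 105
  -- iteration 3/3 --
  LT 90: heading 105 -> 195
  LT 120: heading 195 -> 315
  RT 60: heading 315 -> 255
  RT 120: heading 255 -> 135
]
FD 11: (2,1) -> (-5.778,8.778) [heading=135, draw]
Final: pos=(-5.778,8.778), heading=135, 1 segment(s) drawn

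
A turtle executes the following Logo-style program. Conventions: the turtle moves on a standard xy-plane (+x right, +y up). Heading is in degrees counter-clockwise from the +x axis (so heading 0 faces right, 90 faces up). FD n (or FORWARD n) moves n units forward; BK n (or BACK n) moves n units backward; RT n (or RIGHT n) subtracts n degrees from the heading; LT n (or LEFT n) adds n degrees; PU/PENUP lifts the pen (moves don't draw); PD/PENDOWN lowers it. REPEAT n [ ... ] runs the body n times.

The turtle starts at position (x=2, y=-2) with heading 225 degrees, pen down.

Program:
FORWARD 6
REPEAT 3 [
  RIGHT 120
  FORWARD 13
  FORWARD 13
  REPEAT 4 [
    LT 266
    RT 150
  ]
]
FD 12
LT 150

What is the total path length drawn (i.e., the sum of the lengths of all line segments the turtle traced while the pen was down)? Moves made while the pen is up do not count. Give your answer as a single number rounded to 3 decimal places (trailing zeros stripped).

Answer: 96

Derivation:
Executing turtle program step by step:
Start: pos=(2,-2), heading=225, pen down
FD 6: (2,-2) -> (-2.243,-6.243) [heading=225, draw]
REPEAT 3 [
  -- iteration 1/3 --
  RT 120: heading 225 -> 105
  FD 13: (-2.243,-6.243) -> (-5.607,6.314) [heading=105, draw]
  FD 13: (-5.607,6.314) -> (-8.972,18.871) [heading=105, draw]
  REPEAT 4 [
    -- iteration 1/4 --
    LT 266: heading 105 -> 11
    RT 150: heading 11 -> 221
    -- iteration 2/4 --
    LT 266: heading 221 -> 127
    RT 150: heading 127 -> 337
    -- iteration 3/4 --
    LT 266: heading 337 -> 243
    RT 150: heading 243 -> 93
    -- iteration 4/4 --
    LT 266: heading 93 -> 359
    RT 150: heading 359 -> 209
  ]
  -- iteration 2/3 --
  RT 120: heading 209 -> 89
  FD 13: (-8.972,18.871) -> (-8.745,31.869) [heading=89, draw]
  FD 13: (-8.745,31.869) -> (-8.518,44.867) [heading=89, draw]
  REPEAT 4 [
    -- iteration 1/4 --
    LT 266: heading 89 -> 355
    RT 150: heading 355 -> 205
    -- iteration 2/4 --
    LT 266: heading 205 -> 111
    RT 150: heading 111 -> 321
    -- iteration 3/4 --
    LT 266: heading 321 -> 227
    RT 150: heading 227 -> 77
    -- iteration 4/4 --
    LT 266: heading 77 -> 343
    RT 150: heading 343 -> 193
  ]
  -- iteration 3/3 --
  RT 120: heading 193 -> 73
  FD 13: (-8.518,44.867) -> (-4.717,57.299) [heading=73, draw]
  FD 13: (-4.717,57.299) -> (-0.917,69.731) [heading=73, draw]
  REPEAT 4 [
    -- iteration 1/4 --
    LT 266: heading 73 -> 339
    RT 150: heading 339 -> 189
    -- iteration 2/4 --
    LT 266: heading 189 -> 95
    RT 150: heading 95 -> 305
    -- iteration 3/4 --
    LT 266: heading 305 -> 211
    RT 150: heading 211 -> 61
    -- iteration 4/4 --
    LT 266: heading 61 -> 327
    RT 150: heading 327 -> 177
  ]
]
FD 12: (-0.917,69.731) -> (-12.9,70.359) [heading=177, draw]
LT 150: heading 177 -> 327
Final: pos=(-12.9,70.359), heading=327, 8 segment(s) drawn

Segment lengths:
  seg 1: (2,-2) -> (-2.243,-6.243), length = 6
  seg 2: (-2.243,-6.243) -> (-5.607,6.314), length = 13
  seg 3: (-5.607,6.314) -> (-8.972,18.871), length = 13
  seg 4: (-8.972,18.871) -> (-8.745,31.869), length = 13
  seg 5: (-8.745,31.869) -> (-8.518,44.867), length = 13
  seg 6: (-8.518,44.867) -> (-4.717,57.299), length = 13
  seg 7: (-4.717,57.299) -> (-0.917,69.731), length = 13
  seg 8: (-0.917,69.731) -> (-12.9,70.359), length = 12
Total = 96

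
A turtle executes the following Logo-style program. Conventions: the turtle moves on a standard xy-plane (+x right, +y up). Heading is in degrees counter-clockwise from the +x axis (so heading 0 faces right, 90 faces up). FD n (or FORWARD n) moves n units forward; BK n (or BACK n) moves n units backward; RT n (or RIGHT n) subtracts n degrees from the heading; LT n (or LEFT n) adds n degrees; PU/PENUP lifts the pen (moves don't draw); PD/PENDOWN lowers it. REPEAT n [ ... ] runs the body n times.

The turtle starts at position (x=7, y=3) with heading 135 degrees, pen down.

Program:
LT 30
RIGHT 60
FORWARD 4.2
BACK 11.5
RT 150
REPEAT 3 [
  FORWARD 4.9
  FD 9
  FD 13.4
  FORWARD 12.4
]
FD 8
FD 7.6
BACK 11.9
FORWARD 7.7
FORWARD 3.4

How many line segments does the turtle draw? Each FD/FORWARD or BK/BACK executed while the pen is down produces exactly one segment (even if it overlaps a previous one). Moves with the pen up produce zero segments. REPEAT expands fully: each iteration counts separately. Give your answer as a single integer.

Answer: 19

Derivation:
Executing turtle program step by step:
Start: pos=(7,3), heading=135, pen down
LT 30: heading 135 -> 165
RT 60: heading 165 -> 105
FD 4.2: (7,3) -> (5.913,7.057) [heading=105, draw]
BK 11.5: (5.913,7.057) -> (8.889,-4.051) [heading=105, draw]
RT 150: heading 105 -> 315
REPEAT 3 [
  -- iteration 1/3 --
  FD 4.9: (8.889,-4.051) -> (12.354,-7.516) [heading=315, draw]
  FD 9: (12.354,-7.516) -> (18.718,-13.88) [heading=315, draw]
  FD 13.4: (18.718,-13.88) -> (28.193,-23.355) [heading=315, draw]
  FD 12.4: (28.193,-23.355) -> (36.962,-32.123) [heading=315, draw]
  -- iteration 2/3 --
  FD 4.9: (36.962,-32.123) -> (40.426,-35.588) [heading=315, draw]
  FD 9: (40.426,-35.588) -> (46.79,-41.952) [heading=315, draw]
  FD 13.4: (46.79,-41.952) -> (56.266,-51.427) [heading=315, draw]
  FD 12.4: (56.266,-51.427) -> (65.034,-60.196) [heading=315, draw]
  -- iteration 3/3 --
  FD 4.9: (65.034,-60.196) -> (68.498,-63.66) [heading=315, draw]
  FD 9: (68.498,-63.66) -> (74.862,-70.024) [heading=315, draw]
  FD 13.4: (74.862,-70.024) -> (84.338,-79.5) [heading=315, draw]
  FD 12.4: (84.338,-79.5) -> (93.106,-88.268) [heading=315, draw]
]
FD 8: (93.106,-88.268) -> (98.763,-93.925) [heading=315, draw]
FD 7.6: (98.763,-93.925) -> (104.137,-99.299) [heading=315, draw]
BK 11.9: (104.137,-99.299) -> (95.722,-90.884) [heading=315, draw]
FD 7.7: (95.722,-90.884) -> (101.167,-96.329) [heading=315, draw]
FD 3.4: (101.167,-96.329) -> (103.571,-98.733) [heading=315, draw]
Final: pos=(103.571,-98.733), heading=315, 19 segment(s) drawn
Segments drawn: 19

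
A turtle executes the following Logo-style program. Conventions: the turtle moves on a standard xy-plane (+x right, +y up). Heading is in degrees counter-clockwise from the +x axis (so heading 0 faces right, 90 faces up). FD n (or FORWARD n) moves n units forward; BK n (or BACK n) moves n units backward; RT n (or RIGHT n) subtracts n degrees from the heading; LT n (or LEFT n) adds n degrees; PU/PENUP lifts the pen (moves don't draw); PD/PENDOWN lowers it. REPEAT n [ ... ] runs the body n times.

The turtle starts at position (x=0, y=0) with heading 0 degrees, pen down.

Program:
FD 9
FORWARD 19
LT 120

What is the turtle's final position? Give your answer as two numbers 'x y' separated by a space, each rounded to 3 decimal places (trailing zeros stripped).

Answer: 28 0

Derivation:
Executing turtle program step by step:
Start: pos=(0,0), heading=0, pen down
FD 9: (0,0) -> (9,0) [heading=0, draw]
FD 19: (9,0) -> (28,0) [heading=0, draw]
LT 120: heading 0 -> 120
Final: pos=(28,0), heading=120, 2 segment(s) drawn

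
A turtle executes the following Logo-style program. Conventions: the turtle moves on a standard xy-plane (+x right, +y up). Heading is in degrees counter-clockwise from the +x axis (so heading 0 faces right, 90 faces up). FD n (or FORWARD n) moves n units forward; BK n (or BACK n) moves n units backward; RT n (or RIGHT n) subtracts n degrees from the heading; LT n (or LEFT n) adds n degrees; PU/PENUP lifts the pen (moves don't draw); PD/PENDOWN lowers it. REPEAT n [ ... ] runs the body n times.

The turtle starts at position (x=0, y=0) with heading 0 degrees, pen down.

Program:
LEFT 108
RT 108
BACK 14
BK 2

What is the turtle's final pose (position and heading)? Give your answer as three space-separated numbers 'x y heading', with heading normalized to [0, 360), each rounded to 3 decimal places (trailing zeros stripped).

Answer: -16 0 0

Derivation:
Executing turtle program step by step:
Start: pos=(0,0), heading=0, pen down
LT 108: heading 0 -> 108
RT 108: heading 108 -> 0
BK 14: (0,0) -> (-14,0) [heading=0, draw]
BK 2: (-14,0) -> (-16,0) [heading=0, draw]
Final: pos=(-16,0), heading=0, 2 segment(s) drawn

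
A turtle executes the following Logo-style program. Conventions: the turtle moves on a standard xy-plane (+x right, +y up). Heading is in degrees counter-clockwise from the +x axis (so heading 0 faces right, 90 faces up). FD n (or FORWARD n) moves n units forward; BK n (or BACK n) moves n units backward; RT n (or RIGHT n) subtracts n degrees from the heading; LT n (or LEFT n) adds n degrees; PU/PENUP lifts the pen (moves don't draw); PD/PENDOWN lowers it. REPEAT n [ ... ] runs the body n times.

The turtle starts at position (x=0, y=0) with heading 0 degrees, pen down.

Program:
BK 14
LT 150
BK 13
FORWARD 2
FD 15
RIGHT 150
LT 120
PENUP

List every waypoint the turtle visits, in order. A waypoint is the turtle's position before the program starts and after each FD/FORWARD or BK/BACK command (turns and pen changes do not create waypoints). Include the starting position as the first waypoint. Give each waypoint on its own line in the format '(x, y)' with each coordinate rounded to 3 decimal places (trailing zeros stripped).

Executing turtle program step by step:
Start: pos=(0,0), heading=0, pen down
BK 14: (0,0) -> (-14,0) [heading=0, draw]
LT 150: heading 0 -> 150
BK 13: (-14,0) -> (-2.742,-6.5) [heading=150, draw]
FD 2: (-2.742,-6.5) -> (-4.474,-5.5) [heading=150, draw]
FD 15: (-4.474,-5.5) -> (-17.464,2) [heading=150, draw]
RT 150: heading 150 -> 0
LT 120: heading 0 -> 120
PU: pen up
Final: pos=(-17.464,2), heading=120, 4 segment(s) drawn
Waypoints (5 total):
(0, 0)
(-14, 0)
(-2.742, -6.5)
(-4.474, -5.5)
(-17.464, 2)

Answer: (0, 0)
(-14, 0)
(-2.742, -6.5)
(-4.474, -5.5)
(-17.464, 2)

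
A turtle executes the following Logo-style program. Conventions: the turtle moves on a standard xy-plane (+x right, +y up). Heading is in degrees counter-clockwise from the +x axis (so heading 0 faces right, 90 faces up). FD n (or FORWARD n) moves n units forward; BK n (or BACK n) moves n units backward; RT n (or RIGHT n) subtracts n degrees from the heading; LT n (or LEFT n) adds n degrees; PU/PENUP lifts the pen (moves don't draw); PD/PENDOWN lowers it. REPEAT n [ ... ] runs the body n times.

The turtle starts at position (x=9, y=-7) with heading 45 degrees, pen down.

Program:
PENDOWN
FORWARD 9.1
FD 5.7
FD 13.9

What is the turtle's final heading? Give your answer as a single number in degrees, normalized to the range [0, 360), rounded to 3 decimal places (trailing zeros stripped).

Answer: 45

Derivation:
Executing turtle program step by step:
Start: pos=(9,-7), heading=45, pen down
PD: pen down
FD 9.1: (9,-7) -> (15.435,-0.565) [heading=45, draw]
FD 5.7: (15.435,-0.565) -> (19.465,3.465) [heading=45, draw]
FD 13.9: (19.465,3.465) -> (29.294,13.294) [heading=45, draw]
Final: pos=(29.294,13.294), heading=45, 3 segment(s) drawn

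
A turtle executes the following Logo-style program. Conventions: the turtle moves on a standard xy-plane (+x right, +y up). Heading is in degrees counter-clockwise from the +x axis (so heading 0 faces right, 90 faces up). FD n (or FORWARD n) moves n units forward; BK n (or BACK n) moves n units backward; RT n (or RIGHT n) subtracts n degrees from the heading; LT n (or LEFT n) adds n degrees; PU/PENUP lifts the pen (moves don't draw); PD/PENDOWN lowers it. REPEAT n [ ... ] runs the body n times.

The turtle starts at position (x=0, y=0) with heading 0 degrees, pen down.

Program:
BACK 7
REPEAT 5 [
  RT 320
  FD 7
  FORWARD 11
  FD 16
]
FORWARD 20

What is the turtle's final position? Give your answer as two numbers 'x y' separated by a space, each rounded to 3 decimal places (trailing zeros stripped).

Answer: -74.743 77.943

Derivation:
Executing turtle program step by step:
Start: pos=(0,0), heading=0, pen down
BK 7: (0,0) -> (-7,0) [heading=0, draw]
REPEAT 5 [
  -- iteration 1/5 --
  RT 320: heading 0 -> 40
  FD 7: (-7,0) -> (-1.638,4.5) [heading=40, draw]
  FD 11: (-1.638,4.5) -> (6.789,11.57) [heading=40, draw]
  FD 16: (6.789,11.57) -> (19.046,21.855) [heading=40, draw]
  -- iteration 2/5 --
  RT 320: heading 40 -> 80
  FD 7: (19.046,21.855) -> (20.261,28.748) [heading=80, draw]
  FD 11: (20.261,28.748) -> (22.171,39.581) [heading=80, draw]
  FD 16: (22.171,39.581) -> (24.95,55.338) [heading=80, draw]
  -- iteration 3/5 --
  RT 320: heading 80 -> 120
  FD 7: (24.95,55.338) -> (21.45,61.4) [heading=120, draw]
  FD 11: (21.45,61.4) -> (15.95,70.927) [heading=120, draw]
  FD 16: (15.95,70.927) -> (7.95,84.783) [heading=120, draw]
  -- iteration 4/5 --
  RT 320: heading 120 -> 160
  FD 7: (7.95,84.783) -> (1.372,87.177) [heading=160, draw]
  FD 11: (1.372,87.177) -> (-8.965,90.939) [heading=160, draw]
  FD 16: (-8.965,90.939) -> (-24,96.412) [heading=160, draw]
  -- iteration 5/5 --
  RT 320: heading 160 -> 200
  FD 7: (-24,96.412) -> (-30.578,94.018) [heading=200, draw]
  FD 11: (-30.578,94.018) -> (-40.914,90.255) [heading=200, draw]
  FD 16: (-40.914,90.255) -> (-55.95,84.783) [heading=200, draw]
]
FD 20: (-55.95,84.783) -> (-74.743,77.943) [heading=200, draw]
Final: pos=(-74.743,77.943), heading=200, 17 segment(s) drawn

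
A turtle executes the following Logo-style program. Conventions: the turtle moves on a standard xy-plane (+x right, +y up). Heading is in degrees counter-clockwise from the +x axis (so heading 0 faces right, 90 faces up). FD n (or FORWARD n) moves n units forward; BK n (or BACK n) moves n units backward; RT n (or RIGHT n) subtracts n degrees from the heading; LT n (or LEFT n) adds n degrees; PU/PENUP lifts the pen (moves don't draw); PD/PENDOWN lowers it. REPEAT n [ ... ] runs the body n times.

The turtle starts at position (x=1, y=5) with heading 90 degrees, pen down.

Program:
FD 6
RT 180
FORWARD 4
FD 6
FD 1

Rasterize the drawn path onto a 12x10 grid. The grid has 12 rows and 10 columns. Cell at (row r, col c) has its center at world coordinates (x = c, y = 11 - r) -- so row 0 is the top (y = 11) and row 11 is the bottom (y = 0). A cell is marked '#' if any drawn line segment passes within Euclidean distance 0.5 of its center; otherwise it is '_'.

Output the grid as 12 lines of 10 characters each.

Answer: _#________
_#________
_#________
_#________
_#________
_#________
_#________
_#________
_#________
_#________
_#________
_#________

Derivation:
Segment 0: (1,5) -> (1,11)
Segment 1: (1,11) -> (1,7)
Segment 2: (1,7) -> (1,1)
Segment 3: (1,1) -> (1,0)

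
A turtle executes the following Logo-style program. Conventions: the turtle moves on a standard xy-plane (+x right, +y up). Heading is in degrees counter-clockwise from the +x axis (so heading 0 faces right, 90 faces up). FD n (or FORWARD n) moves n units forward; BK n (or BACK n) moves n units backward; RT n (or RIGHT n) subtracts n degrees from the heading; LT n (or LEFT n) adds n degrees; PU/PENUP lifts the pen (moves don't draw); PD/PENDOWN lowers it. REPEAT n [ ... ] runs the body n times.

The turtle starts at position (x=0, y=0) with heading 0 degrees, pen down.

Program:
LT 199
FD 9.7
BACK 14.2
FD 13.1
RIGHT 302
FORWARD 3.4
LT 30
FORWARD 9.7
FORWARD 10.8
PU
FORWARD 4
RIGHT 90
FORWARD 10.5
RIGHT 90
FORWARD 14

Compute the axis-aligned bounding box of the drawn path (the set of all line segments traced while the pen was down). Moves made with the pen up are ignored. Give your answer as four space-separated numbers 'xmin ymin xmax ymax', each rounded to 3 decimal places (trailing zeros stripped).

Executing turtle program step by step:
Start: pos=(0,0), heading=0, pen down
LT 199: heading 0 -> 199
FD 9.7: (0,0) -> (-9.172,-3.158) [heading=199, draw]
BK 14.2: (-9.172,-3.158) -> (4.255,1.465) [heading=199, draw]
FD 13.1: (4.255,1.465) -> (-8.131,-2.8) [heading=199, draw]
RT 302: heading 199 -> 257
FD 3.4: (-8.131,-2.8) -> (-8.896,-6.113) [heading=257, draw]
LT 30: heading 257 -> 287
FD 9.7: (-8.896,-6.113) -> (-6.06,-15.389) [heading=287, draw]
FD 10.8: (-6.06,-15.389) -> (-2.903,-25.717) [heading=287, draw]
PU: pen up
FD 4: (-2.903,-25.717) -> (-1.733,-29.542) [heading=287, move]
RT 90: heading 287 -> 197
FD 10.5: (-1.733,-29.542) -> (-11.774,-32.612) [heading=197, move]
RT 90: heading 197 -> 107
FD 14: (-11.774,-32.612) -> (-15.868,-19.224) [heading=107, move]
Final: pos=(-15.868,-19.224), heading=107, 6 segment(s) drawn

Segment endpoints: x in {-9.172, -8.896, -8.131, -6.06, -2.903, 0, 4.255}, y in {-25.717, -15.389, -6.113, -3.158, -2.8, 0, 1.465}
xmin=-9.172, ymin=-25.717, xmax=4.255, ymax=1.465

Answer: -9.172 -25.717 4.255 1.465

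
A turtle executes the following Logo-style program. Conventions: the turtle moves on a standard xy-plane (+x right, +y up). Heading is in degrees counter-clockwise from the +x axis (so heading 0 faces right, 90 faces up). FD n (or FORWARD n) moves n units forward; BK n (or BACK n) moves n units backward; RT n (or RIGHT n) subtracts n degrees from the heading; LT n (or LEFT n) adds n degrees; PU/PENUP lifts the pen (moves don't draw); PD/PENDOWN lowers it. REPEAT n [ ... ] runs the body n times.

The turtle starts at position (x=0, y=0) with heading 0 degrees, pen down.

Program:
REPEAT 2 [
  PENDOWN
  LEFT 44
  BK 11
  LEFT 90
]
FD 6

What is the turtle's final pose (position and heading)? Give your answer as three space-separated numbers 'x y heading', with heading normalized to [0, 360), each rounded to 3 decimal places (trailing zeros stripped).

Answer: 2.871 -14.021 268

Derivation:
Executing turtle program step by step:
Start: pos=(0,0), heading=0, pen down
REPEAT 2 [
  -- iteration 1/2 --
  PD: pen down
  LT 44: heading 0 -> 44
  BK 11: (0,0) -> (-7.913,-7.641) [heading=44, draw]
  LT 90: heading 44 -> 134
  -- iteration 2/2 --
  PD: pen down
  LT 44: heading 134 -> 178
  BK 11: (-7.913,-7.641) -> (3.081,-8.025) [heading=178, draw]
  LT 90: heading 178 -> 268
]
FD 6: (3.081,-8.025) -> (2.871,-14.021) [heading=268, draw]
Final: pos=(2.871,-14.021), heading=268, 3 segment(s) drawn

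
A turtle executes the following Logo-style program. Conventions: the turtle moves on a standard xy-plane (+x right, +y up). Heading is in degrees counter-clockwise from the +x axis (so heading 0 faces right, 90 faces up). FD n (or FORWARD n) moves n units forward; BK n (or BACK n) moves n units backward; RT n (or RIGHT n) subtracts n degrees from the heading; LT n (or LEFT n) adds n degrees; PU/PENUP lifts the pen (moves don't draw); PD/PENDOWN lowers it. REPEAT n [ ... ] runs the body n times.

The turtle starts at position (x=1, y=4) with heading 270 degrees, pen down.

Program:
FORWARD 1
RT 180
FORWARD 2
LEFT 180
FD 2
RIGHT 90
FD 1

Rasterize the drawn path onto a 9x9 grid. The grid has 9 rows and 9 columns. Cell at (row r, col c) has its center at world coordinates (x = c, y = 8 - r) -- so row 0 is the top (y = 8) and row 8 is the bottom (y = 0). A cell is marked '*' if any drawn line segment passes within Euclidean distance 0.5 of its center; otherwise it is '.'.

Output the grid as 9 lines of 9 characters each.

Segment 0: (1,4) -> (1,3)
Segment 1: (1,3) -> (1,5)
Segment 2: (1,5) -> (1,3)
Segment 3: (1,3) -> (-0,3)

Answer: .........
.........
.........
.*.......
.*.......
**.......
.........
.........
.........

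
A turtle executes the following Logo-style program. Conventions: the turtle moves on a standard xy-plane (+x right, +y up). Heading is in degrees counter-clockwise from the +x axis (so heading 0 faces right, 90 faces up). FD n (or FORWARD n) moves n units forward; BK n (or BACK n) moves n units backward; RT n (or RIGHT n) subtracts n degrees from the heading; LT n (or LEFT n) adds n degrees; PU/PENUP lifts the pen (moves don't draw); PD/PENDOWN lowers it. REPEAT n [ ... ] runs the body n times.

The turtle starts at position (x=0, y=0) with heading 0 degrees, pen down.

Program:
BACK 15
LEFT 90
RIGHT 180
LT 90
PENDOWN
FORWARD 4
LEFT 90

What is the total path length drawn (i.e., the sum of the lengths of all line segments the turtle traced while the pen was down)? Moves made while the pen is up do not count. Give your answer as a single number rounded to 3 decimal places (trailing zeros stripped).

Answer: 19

Derivation:
Executing turtle program step by step:
Start: pos=(0,0), heading=0, pen down
BK 15: (0,0) -> (-15,0) [heading=0, draw]
LT 90: heading 0 -> 90
RT 180: heading 90 -> 270
LT 90: heading 270 -> 0
PD: pen down
FD 4: (-15,0) -> (-11,0) [heading=0, draw]
LT 90: heading 0 -> 90
Final: pos=(-11,0), heading=90, 2 segment(s) drawn

Segment lengths:
  seg 1: (0,0) -> (-15,0), length = 15
  seg 2: (-15,0) -> (-11,0), length = 4
Total = 19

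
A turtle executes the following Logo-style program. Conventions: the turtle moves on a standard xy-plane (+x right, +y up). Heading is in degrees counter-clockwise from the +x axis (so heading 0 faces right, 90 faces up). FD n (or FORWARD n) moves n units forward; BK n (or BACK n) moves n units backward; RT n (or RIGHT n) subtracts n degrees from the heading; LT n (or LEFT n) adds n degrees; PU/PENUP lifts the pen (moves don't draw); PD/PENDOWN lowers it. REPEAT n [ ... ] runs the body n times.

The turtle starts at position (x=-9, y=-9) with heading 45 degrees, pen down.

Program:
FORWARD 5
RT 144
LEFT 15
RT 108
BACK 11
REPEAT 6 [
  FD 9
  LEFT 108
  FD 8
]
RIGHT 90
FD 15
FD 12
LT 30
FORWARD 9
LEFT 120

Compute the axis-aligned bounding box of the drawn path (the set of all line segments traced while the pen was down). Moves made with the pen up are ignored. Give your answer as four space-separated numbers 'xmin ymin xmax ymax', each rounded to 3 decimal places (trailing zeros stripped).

Executing turtle program step by step:
Start: pos=(-9,-9), heading=45, pen down
FD 5: (-9,-9) -> (-5.464,-5.464) [heading=45, draw]
RT 144: heading 45 -> 261
LT 15: heading 261 -> 276
RT 108: heading 276 -> 168
BK 11: (-5.464,-5.464) -> (5.295,-7.751) [heading=168, draw]
REPEAT 6 [
  -- iteration 1/6 --
  FD 9: (5.295,-7.751) -> (-3.508,-5.88) [heading=168, draw]
  LT 108: heading 168 -> 276
  FD 8: (-3.508,-5.88) -> (-2.672,-13.836) [heading=276, draw]
  -- iteration 2/6 --
  FD 9: (-2.672,-13.836) -> (-1.731,-22.787) [heading=276, draw]
  LT 108: heading 276 -> 24
  FD 8: (-1.731,-22.787) -> (5.577,-19.533) [heading=24, draw]
  -- iteration 3/6 --
  FD 9: (5.577,-19.533) -> (13.799,-15.873) [heading=24, draw]
  LT 108: heading 24 -> 132
  FD 8: (13.799,-15.873) -> (8.446,-9.927) [heading=132, draw]
  -- iteration 4/6 --
  FD 9: (8.446,-9.927) -> (2.424,-3.239) [heading=132, draw]
  LT 108: heading 132 -> 240
  FD 8: (2.424,-3.239) -> (-1.576,-10.167) [heading=240, draw]
  -- iteration 5/6 --
  FD 9: (-1.576,-10.167) -> (-6.076,-17.962) [heading=240, draw]
  LT 108: heading 240 -> 348
  FD 8: (-6.076,-17.962) -> (1.749,-19.625) [heading=348, draw]
  -- iteration 6/6 --
  FD 9: (1.749,-19.625) -> (10.552,-21.496) [heading=348, draw]
  LT 108: heading 348 -> 96
  FD 8: (10.552,-21.496) -> (9.716,-13.54) [heading=96, draw]
]
RT 90: heading 96 -> 6
FD 15: (9.716,-13.54) -> (24.634,-11.972) [heading=6, draw]
FD 12: (24.634,-11.972) -> (36.568,-10.718) [heading=6, draw]
LT 30: heading 6 -> 36
FD 9: (36.568,-10.718) -> (43.849,-5.428) [heading=36, draw]
LT 120: heading 36 -> 156
Final: pos=(43.849,-5.428), heading=156, 17 segment(s) drawn

Segment endpoints: x in {-9, -6.076, -5.464, -3.508, -2.672, -1.731, -1.576, 1.749, 2.424, 5.295, 5.577, 8.446, 9.716, 10.552, 13.799, 24.634, 36.568, 43.849}, y in {-22.787, -21.496, -19.625, -19.533, -17.962, -15.873, -13.836, -13.54, -11.972, -10.718, -10.167, -9.927, -9, -7.751, -5.88, -5.464, -5.428, -3.239}
xmin=-9, ymin=-22.787, xmax=43.849, ymax=-3.239

Answer: -9 -22.787 43.849 -3.239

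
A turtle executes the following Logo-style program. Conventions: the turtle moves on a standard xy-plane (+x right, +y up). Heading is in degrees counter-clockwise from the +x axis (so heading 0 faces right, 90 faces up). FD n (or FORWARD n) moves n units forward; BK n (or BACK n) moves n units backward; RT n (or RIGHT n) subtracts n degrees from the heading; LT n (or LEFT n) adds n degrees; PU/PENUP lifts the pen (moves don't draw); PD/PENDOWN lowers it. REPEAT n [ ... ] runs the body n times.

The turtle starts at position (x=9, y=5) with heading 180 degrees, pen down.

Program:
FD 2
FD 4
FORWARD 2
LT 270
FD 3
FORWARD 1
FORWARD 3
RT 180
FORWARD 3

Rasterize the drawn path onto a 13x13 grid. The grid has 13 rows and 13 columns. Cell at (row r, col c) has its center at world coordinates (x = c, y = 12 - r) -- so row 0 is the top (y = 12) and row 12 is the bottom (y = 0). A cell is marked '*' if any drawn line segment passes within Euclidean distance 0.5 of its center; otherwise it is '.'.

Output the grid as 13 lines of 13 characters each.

Segment 0: (9,5) -> (7,5)
Segment 1: (7,5) -> (3,5)
Segment 2: (3,5) -> (1,5)
Segment 3: (1,5) -> (1,8)
Segment 4: (1,8) -> (1,9)
Segment 5: (1,9) -> (1,12)
Segment 6: (1,12) -> (1,9)

Answer: .*...........
.*...........
.*...........
.*...........
.*...........
.*...........
.*...........
.*********...
.............
.............
.............
.............
.............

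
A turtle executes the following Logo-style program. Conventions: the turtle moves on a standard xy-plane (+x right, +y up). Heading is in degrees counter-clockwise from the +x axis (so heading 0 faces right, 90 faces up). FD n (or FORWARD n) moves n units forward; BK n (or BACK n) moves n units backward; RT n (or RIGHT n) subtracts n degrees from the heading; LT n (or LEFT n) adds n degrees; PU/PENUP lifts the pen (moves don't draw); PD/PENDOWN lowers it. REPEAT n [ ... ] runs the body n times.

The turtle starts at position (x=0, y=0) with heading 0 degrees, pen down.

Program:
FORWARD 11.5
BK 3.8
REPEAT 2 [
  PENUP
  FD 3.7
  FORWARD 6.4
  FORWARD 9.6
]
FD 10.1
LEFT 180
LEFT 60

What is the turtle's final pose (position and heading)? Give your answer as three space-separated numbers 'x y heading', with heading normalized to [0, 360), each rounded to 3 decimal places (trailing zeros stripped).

Executing turtle program step by step:
Start: pos=(0,0), heading=0, pen down
FD 11.5: (0,0) -> (11.5,0) [heading=0, draw]
BK 3.8: (11.5,0) -> (7.7,0) [heading=0, draw]
REPEAT 2 [
  -- iteration 1/2 --
  PU: pen up
  FD 3.7: (7.7,0) -> (11.4,0) [heading=0, move]
  FD 6.4: (11.4,0) -> (17.8,0) [heading=0, move]
  FD 9.6: (17.8,0) -> (27.4,0) [heading=0, move]
  -- iteration 2/2 --
  PU: pen up
  FD 3.7: (27.4,0) -> (31.1,0) [heading=0, move]
  FD 6.4: (31.1,0) -> (37.5,0) [heading=0, move]
  FD 9.6: (37.5,0) -> (47.1,0) [heading=0, move]
]
FD 10.1: (47.1,0) -> (57.2,0) [heading=0, move]
LT 180: heading 0 -> 180
LT 60: heading 180 -> 240
Final: pos=(57.2,0), heading=240, 2 segment(s) drawn

Answer: 57.2 0 240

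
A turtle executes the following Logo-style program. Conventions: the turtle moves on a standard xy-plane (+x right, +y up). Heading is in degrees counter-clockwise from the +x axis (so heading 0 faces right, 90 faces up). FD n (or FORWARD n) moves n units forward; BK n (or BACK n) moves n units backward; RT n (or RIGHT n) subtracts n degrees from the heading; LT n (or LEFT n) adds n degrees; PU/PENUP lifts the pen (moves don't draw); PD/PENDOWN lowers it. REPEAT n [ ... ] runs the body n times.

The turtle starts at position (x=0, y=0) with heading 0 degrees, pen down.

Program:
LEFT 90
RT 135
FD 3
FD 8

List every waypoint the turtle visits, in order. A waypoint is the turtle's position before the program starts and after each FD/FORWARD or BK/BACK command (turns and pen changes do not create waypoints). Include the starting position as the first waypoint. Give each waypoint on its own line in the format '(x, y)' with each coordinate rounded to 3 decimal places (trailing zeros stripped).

Answer: (0, 0)
(2.121, -2.121)
(7.778, -7.778)

Derivation:
Executing turtle program step by step:
Start: pos=(0,0), heading=0, pen down
LT 90: heading 0 -> 90
RT 135: heading 90 -> 315
FD 3: (0,0) -> (2.121,-2.121) [heading=315, draw]
FD 8: (2.121,-2.121) -> (7.778,-7.778) [heading=315, draw]
Final: pos=(7.778,-7.778), heading=315, 2 segment(s) drawn
Waypoints (3 total):
(0, 0)
(2.121, -2.121)
(7.778, -7.778)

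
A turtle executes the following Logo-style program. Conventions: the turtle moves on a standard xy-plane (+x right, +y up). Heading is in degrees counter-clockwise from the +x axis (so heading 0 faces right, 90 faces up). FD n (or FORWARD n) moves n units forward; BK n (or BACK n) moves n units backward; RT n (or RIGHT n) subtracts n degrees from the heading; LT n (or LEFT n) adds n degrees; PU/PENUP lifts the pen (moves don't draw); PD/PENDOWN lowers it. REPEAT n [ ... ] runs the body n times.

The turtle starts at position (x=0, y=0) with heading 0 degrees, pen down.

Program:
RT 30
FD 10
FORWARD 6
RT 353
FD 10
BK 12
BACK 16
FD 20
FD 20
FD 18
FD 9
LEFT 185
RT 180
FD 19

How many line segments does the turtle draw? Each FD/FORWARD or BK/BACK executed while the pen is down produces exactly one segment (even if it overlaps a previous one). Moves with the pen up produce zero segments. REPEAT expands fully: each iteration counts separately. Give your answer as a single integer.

Answer: 10

Derivation:
Executing turtle program step by step:
Start: pos=(0,0), heading=0, pen down
RT 30: heading 0 -> 330
FD 10: (0,0) -> (8.66,-5) [heading=330, draw]
FD 6: (8.66,-5) -> (13.856,-8) [heading=330, draw]
RT 353: heading 330 -> 337
FD 10: (13.856,-8) -> (23.061,-11.907) [heading=337, draw]
BK 12: (23.061,-11.907) -> (12.015,-7.219) [heading=337, draw]
BK 16: (12.015,-7.219) -> (-2.713,-0.967) [heading=337, draw]
FD 20: (-2.713,-0.967) -> (15.697,-8.781) [heading=337, draw]
FD 20: (15.697,-8.781) -> (34.108,-16.596) [heading=337, draw]
FD 18: (34.108,-16.596) -> (50.677,-23.629) [heading=337, draw]
FD 9: (50.677,-23.629) -> (58.961,-27.146) [heading=337, draw]
LT 185: heading 337 -> 162
RT 180: heading 162 -> 342
FD 19: (58.961,-27.146) -> (77.031,-33.017) [heading=342, draw]
Final: pos=(77.031,-33.017), heading=342, 10 segment(s) drawn
Segments drawn: 10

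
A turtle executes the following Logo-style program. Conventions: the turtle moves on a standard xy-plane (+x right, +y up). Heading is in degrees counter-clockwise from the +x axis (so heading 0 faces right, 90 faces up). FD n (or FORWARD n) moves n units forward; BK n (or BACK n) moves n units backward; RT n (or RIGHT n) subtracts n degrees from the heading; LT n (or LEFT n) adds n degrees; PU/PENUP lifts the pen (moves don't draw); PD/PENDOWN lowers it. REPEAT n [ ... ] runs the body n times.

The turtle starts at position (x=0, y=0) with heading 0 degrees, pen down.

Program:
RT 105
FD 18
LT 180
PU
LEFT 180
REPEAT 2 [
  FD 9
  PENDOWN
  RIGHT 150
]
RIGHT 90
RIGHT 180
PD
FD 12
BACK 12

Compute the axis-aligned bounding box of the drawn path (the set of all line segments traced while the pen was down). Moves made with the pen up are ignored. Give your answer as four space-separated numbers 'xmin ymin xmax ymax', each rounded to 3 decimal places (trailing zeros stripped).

Answer: -9.317 -26.08 0 0

Derivation:
Executing turtle program step by step:
Start: pos=(0,0), heading=0, pen down
RT 105: heading 0 -> 255
FD 18: (0,0) -> (-4.659,-17.387) [heading=255, draw]
LT 180: heading 255 -> 75
PU: pen up
LT 180: heading 75 -> 255
REPEAT 2 [
  -- iteration 1/2 --
  FD 9: (-4.659,-17.387) -> (-6.988,-26.08) [heading=255, move]
  PD: pen down
  RT 150: heading 255 -> 105
  -- iteration 2/2 --
  FD 9: (-6.988,-26.08) -> (-9.317,-17.387) [heading=105, draw]
  PD: pen down
  RT 150: heading 105 -> 315
]
RT 90: heading 315 -> 225
RT 180: heading 225 -> 45
PD: pen down
FD 12: (-9.317,-17.387) -> (-0.832,-8.901) [heading=45, draw]
BK 12: (-0.832,-8.901) -> (-9.317,-17.387) [heading=45, draw]
Final: pos=(-9.317,-17.387), heading=45, 4 segment(s) drawn

Segment endpoints: x in {-9.317, -6.988, -4.659, -0.832, 0}, y in {-26.08, -17.387, -8.901, 0}
xmin=-9.317, ymin=-26.08, xmax=0, ymax=0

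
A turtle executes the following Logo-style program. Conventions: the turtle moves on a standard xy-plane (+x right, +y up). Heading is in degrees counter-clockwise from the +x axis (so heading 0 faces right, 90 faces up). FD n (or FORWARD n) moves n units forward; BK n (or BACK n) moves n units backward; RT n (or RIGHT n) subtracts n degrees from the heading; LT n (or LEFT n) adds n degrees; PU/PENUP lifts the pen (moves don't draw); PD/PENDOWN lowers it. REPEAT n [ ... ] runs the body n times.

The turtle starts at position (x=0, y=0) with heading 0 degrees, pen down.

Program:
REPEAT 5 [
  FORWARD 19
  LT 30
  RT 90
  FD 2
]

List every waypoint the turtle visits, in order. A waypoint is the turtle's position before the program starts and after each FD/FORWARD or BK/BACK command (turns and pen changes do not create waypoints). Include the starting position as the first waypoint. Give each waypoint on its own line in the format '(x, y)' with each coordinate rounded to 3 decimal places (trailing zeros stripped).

Executing turtle program step by step:
Start: pos=(0,0), heading=0, pen down
REPEAT 5 [
  -- iteration 1/5 --
  FD 19: (0,0) -> (19,0) [heading=0, draw]
  LT 30: heading 0 -> 30
  RT 90: heading 30 -> 300
  FD 2: (19,0) -> (20,-1.732) [heading=300, draw]
  -- iteration 2/5 --
  FD 19: (20,-1.732) -> (29.5,-18.187) [heading=300, draw]
  LT 30: heading 300 -> 330
  RT 90: heading 330 -> 240
  FD 2: (29.5,-18.187) -> (28.5,-19.919) [heading=240, draw]
  -- iteration 3/5 --
  FD 19: (28.5,-19.919) -> (19,-36.373) [heading=240, draw]
  LT 30: heading 240 -> 270
  RT 90: heading 270 -> 180
  FD 2: (19,-36.373) -> (17,-36.373) [heading=180, draw]
  -- iteration 4/5 --
  FD 19: (17,-36.373) -> (-2,-36.373) [heading=180, draw]
  LT 30: heading 180 -> 210
  RT 90: heading 210 -> 120
  FD 2: (-2,-36.373) -> (-3,-34.641) [heading=120, draw]
  -- iteration 5/5 --
  FD 19: (-3,-34.641) -> (-12.5,-18.187) [heading=120, draw]
  LT 30: heading 120 -> 150
  RT 90: heading 150 -> 60
  FD 2: (-12.5,-18.187) -> (-11.5,-16.454) [heading=60, draw]
]
Final: pos=(-11.5,-16.454), heading=60, 10 segment(s) drawn
Waypoints (11 total):
(0, 0)
(19, 0)
(20, -1.732)
(29.5, -18.187)
(28.5, -19.919)
(19, -36.373)
(17, -36.373)
(-2, -36.373)
(-3, -34.641)
(-12.5, -18.187)
(-11.5, -16.454)

Answer: (0, 0)
(19, 0)
(20, -1.732)
(29.5, -18.187)
(28.5, -19.919)
(19, -36.373)
(17, -36.373)
(-2, -36.373)
(-3, -34.641)
(-12.5, -18.187)
(-11.5, -16.454)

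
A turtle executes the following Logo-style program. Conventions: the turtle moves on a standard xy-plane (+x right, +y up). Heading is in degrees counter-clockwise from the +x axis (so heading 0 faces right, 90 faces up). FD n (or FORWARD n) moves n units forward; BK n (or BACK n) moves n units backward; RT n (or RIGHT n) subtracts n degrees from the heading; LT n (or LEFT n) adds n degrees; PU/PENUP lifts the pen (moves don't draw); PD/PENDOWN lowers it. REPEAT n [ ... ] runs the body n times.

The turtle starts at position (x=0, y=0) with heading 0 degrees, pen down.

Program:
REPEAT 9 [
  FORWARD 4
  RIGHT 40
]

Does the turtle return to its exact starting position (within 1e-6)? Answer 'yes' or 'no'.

Executing turtle program step by step:
Start: pos=(0,0), heading=0, pen down
REPEAT 9 [
  -- iteration 1/9 --
  FD 4: (0,0) -> (4,0) [heading=0, draw]
  RT 40: heading 0 -> 320
  -- iteration 2/9 --
  FD 4: (4,0) -> (7.064,-2.571) [heading=320, draw]
  RT 40: heading 320 -> 280
  -- iteration 3/9 --
  FD 4: (7.064,-2.571) -> (7.759,-6.51) [heading=280, draw]
  RT 40: heading 280 -> 240
  -- iteration 4/9 --
  FD 4: (7.759,-6.51) -> (5.759,-9.974) [heading=240, draw]
  RT 40: heading 240 -> 200
  -- iteration 5/9 --
  FD 4: (5.759,-9.974) -> (2,-11.343) [heading=200, draw]
  RT 40: heading 200 -> 160
  -- iteration 6/9 --
  FD 4: (2,-11.343) -> (-1.759,-9.974) [heading=160, draw]
  RT 40: heading 160 -> 120
  -- iteration 7/9 --
  FD 4: (-1.759,-9.974) -> (-3.759,-6.51) [heading=120, draw]
  RT 40: heading 120 -> 80
  -- iteration 8/9 --
  FD 4: (-3.759,-6.51) -> (-3.064,-2.571) [heading=80, draw]
  RT 40: heading 80 -> 40
  -- iteration 9/9 --
  FD 4: (-3.064,-2.571) -> (0,0) [heading=40, draw]
  RT 40: heading 40 -> 0
]
Final: pos=(0,0), heading=0, 9 segment(s) drawn

Start position: (0, 0)
Final position: (0, 0)
Distance = 0; < 1e-6 -> CLOSED

Answer: yes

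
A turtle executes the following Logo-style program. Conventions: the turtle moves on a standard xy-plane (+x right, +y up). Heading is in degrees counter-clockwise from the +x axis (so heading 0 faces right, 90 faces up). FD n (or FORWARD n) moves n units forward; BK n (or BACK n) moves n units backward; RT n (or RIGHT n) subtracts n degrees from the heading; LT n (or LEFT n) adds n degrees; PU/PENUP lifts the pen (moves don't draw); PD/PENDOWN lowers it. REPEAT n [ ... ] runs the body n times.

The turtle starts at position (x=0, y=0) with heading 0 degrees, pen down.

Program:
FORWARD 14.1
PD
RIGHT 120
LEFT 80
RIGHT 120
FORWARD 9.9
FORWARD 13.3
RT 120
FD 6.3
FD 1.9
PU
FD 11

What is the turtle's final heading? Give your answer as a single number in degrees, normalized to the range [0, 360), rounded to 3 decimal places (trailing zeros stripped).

Answer: 80

Derivation:
Executing turtle program step by step:
Start: pos=(0,0), heading=0, pen down
FD 14.1: (0,0) -> (14.1,0) [heading=0, draw]
PD: pen down
RT 120: heading 0 -> 240
LT 80: heading 240 -> 320
RT 120: heading 320 -> 200
FD 9.9: (14.1,0) -> (4.797,-3.386) [heading=200, draw]
FD 13.3: (4.797,-3.386) -> (-7.701,-7.935) [heading=200, draw]
RT 120: heading 200 -> 80
FD 6.3: (-7.701,-7.935) -> (-6.607,-1.731) [heading=80, draw]
FD 1.9: (-6.607,-1.731) -> (-6.277,0.141) [heading=80, draw]
PU: pen up
FD 11: (-6.277,0.141) -> (-4.367,10.973) [heading=80, move]
Final: pos=(-4.367,10.973), heading=80, 5 segment(s) drawn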